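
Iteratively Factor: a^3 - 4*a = (a + 2)*(a^2 - 2*a) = (a - 2)*(a + 2)*(a)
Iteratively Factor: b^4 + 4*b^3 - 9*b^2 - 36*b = (b)*(b^3 + 4*b^2 - 9*b - 36) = b*(b - 3)*(b^2 + 7*b + 12) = b*(b - 3)*(b + 4)*(b + 3)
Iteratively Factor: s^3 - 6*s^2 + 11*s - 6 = (s - 2)*(s^2 - 4*s + 3) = (s - 2)*(s - 1)*(s - 3)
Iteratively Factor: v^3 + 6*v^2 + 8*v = (v)*(v^2 + 6*v + 8) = v*(v + 4)*(v + 2)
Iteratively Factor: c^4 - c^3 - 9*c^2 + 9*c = (c + 3)*(c^3 - 4*c^2 + 3*c) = c*(c + 3)*(c^2 - 4*c + 3) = c*(c - 3)*(c + 3)*(c - 1)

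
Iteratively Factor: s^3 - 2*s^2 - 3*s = (s + 1)*(s^2 - 3*s) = s*(s + 1)*(s - 3)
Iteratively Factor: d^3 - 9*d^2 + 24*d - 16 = (d - 1)*(d^2 - 8*d + 16) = (d - 4)*(d - 1)*(d - 4)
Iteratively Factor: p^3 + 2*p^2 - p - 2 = (p + 2)*(p^2 - 1) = (p + 1)*(p + 2)*(p - 1)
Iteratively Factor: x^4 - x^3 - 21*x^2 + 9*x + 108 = (x - 3)*(x^3 + 2*x^2 - 15*x - 36) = (x - 3)*(x + 3)*(x^2 - x - 12) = (x - 3)*(x + 3)^2*(x - 4)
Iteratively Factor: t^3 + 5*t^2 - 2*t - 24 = (t + 4)*(t^2 + t - 6) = (t + 3)*(t + 4)*(t - 2)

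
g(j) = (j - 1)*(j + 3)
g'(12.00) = 26.00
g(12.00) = 165.00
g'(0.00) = 2.00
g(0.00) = -3.00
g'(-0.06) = 1.88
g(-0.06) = -3.12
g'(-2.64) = -3.28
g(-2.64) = -1.31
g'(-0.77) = 0.46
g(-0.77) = -3.95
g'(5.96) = 13.92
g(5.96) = 44.44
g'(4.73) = 11.46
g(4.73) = 28.83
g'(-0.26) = 1.48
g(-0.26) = -3.45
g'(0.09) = 2.18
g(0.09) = -2.81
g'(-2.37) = -2.74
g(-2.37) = -2.12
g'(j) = 2*j + 2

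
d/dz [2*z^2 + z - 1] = 4*z + 1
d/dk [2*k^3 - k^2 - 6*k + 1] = 6*k^2 - 2*k - 6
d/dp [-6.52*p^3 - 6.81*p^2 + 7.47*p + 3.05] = -19.56*p^2 - 13.62*p + 7.47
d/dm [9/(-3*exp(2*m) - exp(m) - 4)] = (54*exp(m) + 9)*exp(m)/(3*exp(2*m) + exp(m) + 4)^2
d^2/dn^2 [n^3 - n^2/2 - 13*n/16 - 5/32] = 6*n - 1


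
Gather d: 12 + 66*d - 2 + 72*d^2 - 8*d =72*d^2 + 58*d + 10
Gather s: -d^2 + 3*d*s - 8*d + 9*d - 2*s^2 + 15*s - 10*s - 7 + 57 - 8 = -d^2 + d - 2*s^2 + s*(3*d + 5) + 42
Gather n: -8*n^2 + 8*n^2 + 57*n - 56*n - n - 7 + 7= 0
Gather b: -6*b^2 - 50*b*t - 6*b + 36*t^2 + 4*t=-6*b^2 + b*(-50*t - 6) + 36*t^2 + 4*t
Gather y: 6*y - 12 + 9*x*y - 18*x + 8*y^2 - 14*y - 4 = -18*x + 8*y^2 + y*(9*x - 8) - 16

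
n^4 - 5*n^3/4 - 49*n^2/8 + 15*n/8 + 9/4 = (n - 3)*(n - 3/4)*(n + 1/2)*(n + 2)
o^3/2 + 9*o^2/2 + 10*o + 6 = (o/2 + 1/2)*(o + 2)*(o + 6)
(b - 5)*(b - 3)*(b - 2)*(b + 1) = b^4 - 9*b^3 + 21*b^2 + b - 30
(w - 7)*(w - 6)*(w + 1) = w^3 - 12*w^2 + 29*w + 42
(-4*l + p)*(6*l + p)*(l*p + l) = -24*l^3*p - 24*l^3 + 2*l^2*p^2 + 2*l^2*p + l*p^3 + l*p^2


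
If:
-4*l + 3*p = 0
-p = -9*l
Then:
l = 0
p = 0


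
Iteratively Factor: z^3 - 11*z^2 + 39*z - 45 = (z - 3)*(z^2 - 8*z + 15) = (z - 3)^2*(z - 5)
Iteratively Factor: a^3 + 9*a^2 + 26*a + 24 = (a + 3)*(a^2 + 6*a + 8) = (a + 3)*(a + 4)*(a + 2)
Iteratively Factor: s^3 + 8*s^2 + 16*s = (s + 4)*(s^2 + 4*s) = s*(s + 4)*(s + 4)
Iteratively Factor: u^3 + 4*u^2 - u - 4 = (u + 1)*(u^2 + 3*u - 4) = (u + 1)*(u + 4)*(u - 1)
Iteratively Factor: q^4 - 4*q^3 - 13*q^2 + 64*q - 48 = (q - 4)*(q^3 - 13*q + 12) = (q - 4)*(q - 1)*(q^2 + q - 12) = (q - 4)*(q - 1)*(q + 4)*(q - 3)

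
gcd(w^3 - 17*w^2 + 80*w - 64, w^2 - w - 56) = w - 8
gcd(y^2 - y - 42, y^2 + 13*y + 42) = y + 6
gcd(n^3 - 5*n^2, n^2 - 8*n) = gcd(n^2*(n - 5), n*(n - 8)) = n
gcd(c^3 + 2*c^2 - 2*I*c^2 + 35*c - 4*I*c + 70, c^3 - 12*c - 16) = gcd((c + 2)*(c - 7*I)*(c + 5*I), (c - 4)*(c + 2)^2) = c + 2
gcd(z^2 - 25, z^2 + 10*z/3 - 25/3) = z + 5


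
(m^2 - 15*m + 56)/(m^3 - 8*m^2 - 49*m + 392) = 1/(m + 7)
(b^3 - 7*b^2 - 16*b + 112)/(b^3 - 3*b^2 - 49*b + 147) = (b^2 - 16)/(b^2 + 4*b - 21)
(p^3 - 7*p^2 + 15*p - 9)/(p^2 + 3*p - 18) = (p^2 - 4*p + 3)/(p + 6)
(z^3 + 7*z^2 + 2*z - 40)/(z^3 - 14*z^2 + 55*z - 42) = (z^3 + 7*z^2 + 2*z - 40)/(z^3 - 14*z^2 + 55*z - 42)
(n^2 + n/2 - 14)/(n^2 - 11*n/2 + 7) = (n + 4)/(n - 2)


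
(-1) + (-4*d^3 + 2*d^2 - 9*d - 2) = -4*d^3 + 2*d^2 - 9*d - 3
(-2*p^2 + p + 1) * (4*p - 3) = -8*p^3 + 10*p^2 + p - 3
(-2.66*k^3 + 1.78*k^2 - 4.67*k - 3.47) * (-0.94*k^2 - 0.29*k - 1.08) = 2.5004*k^5 - 0.9018*k^4 + 6.7464*k^3 + 2.6937*k^2 + 6.0499*k + 3.7476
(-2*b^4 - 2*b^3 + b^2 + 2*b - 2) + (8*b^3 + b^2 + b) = -2*b^4 + 6*b^3 + 2*b^2 + 3*b - 2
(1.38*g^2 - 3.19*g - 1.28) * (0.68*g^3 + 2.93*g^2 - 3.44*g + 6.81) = 0.9384*g^5 + 1.8742*g^4 - 14.9643*g^3 + 16.621*g^2 - 17.3207*g - 8.7168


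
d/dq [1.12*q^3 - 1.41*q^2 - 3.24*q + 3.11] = 3.36*q^2 - 2.82*q - 3.24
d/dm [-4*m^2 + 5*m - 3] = 5 - 8*m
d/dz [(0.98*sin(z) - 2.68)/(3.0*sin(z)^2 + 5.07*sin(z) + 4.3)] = (-2.94*sin(z)^2 + 16.08*sin(z) + 17.8016)*cos(z)/(9.0*sin(z)^4 + 30.42*sin(z)^3 + 51.5049*sin(z)^2 + 43.602*sin(z) + 18.49)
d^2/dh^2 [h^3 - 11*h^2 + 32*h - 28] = 6*h - 22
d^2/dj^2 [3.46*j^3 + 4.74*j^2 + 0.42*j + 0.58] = 20.76*j + 9.48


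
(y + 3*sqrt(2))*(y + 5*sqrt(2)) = y^2 + 8*sqrt(2)*y + 30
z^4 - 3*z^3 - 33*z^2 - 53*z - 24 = (z - 8)*(z + 1)^2*(z + 3)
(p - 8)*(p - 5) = p^2 - 13*p + 40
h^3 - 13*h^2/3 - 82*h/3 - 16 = (h - 8)*(h + 2/3)*(h + 3)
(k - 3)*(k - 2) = k^2 - 5*k + 6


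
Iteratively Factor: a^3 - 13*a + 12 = (a - 3)*(a^2 + 3*a - 4) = (a - 3)*(a - 1)*(a + 4)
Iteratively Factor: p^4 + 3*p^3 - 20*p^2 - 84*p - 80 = (p + 4)*(p^3 - p^2 - 16*p - 20) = (p + 2)*(p + 4)*(p^2 - 3*p - 10) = (p + 2)^2*(p + 4)*(p - 5)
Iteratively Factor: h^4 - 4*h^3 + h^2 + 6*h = (h - 2)*(h^3 - 2*h^2 - 3*h) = (h - 2)*(h + 1)*(h^2 - 3*h) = h*(h - 2)*(h + 1)*(h - 3)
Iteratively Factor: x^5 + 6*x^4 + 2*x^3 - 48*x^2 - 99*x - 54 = (x - 3)*(x^4 + 9*x^3 + 29*x^2 + 39*x + 18) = (x - 3)*(x + 2)*(x^3 + 7*x^2 + 15*x + 9) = (x - 3)*(x + 2)*(x + 3)*(x^2 + 4*x + 3) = (x - 3)*(x + 2)*(x + 3)^2*(x + 1)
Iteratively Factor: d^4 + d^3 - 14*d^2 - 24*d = (d)*(d^3 + d^2 - 14*d - 24) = d*(d + 3)*(d^2 - 2*d - 8) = d*(d + 2)*(d + 3)*(d - 4)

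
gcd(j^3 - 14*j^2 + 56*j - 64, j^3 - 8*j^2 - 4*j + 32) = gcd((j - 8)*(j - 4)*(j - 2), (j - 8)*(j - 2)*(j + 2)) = j^2 - 10*j + 16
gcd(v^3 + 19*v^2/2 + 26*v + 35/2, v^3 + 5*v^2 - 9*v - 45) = v + 5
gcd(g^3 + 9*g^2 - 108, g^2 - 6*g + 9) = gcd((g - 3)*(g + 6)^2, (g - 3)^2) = g - 3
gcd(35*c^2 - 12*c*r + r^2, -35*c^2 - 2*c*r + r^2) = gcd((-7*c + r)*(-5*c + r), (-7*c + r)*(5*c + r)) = -7*c + r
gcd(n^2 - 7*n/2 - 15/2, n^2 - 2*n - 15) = n - 5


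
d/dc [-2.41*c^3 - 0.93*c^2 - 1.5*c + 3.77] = -7.23*c^2 - 1.86*c - 1.5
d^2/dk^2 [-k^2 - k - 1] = -2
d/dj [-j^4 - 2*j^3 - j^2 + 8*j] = -4*j^3 - 6*j^2 - 2*j + 8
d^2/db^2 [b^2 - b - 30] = 2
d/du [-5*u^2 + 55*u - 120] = 55 - 10*u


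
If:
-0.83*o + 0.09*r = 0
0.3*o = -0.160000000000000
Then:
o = -0.53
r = -4.92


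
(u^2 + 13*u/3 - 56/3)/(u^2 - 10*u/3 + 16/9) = 3*(u + 7)/(3*u - 2)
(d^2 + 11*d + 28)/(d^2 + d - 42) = (d + 4)/(d - 6)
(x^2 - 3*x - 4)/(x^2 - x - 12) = (x + 1)/(x + 3)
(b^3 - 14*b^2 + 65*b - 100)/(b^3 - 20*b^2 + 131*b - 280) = (b^2 - 9*b + 20)/(b^2 - 15*b + 56)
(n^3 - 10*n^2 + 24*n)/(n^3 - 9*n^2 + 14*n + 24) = n/(n + 1)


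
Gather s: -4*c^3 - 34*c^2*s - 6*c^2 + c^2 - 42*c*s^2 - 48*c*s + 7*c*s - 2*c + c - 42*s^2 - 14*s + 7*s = -4*c^3 - 5*c^2 - c + s^2*(-42*c - 42) + s*(-34*c^2 - 41*c - 7)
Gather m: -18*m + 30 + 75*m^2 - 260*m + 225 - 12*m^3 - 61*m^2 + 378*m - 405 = -12*m^3 + 14*m^2 + 100*m - 150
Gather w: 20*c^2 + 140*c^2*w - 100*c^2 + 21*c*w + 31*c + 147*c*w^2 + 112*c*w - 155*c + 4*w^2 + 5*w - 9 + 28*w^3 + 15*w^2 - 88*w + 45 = -80*c^2 - 124*c + 28*w^3 + w^2*(147*c + 19) + w*(140*c^2 + 133*c - 83) + 36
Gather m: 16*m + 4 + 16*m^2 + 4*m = 16*m^2 + 20*m + 4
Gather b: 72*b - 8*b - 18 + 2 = 64*b - 16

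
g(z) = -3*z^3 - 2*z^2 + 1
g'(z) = -9*z^2 - 4*z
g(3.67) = -174.23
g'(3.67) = -135.90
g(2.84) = -83.85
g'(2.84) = -83.95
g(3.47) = -148.43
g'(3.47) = -122.25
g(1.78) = -22.26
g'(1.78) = -35.64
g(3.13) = -110.59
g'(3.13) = -100.69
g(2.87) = -86.39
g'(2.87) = -85.61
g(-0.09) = 0.99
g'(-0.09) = 0.29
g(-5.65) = 478.24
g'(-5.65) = -264.70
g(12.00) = -5471.00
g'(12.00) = -1344.00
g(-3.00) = 64.00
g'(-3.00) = -69.00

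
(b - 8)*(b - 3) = b^2 - 11*b + 24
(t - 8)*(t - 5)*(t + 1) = t^3 - 12*t^2 + 27*t + 40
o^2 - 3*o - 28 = (o - 7)*(o + 4)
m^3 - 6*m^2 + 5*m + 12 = (m - 4)*(m - 3)*(m + 1)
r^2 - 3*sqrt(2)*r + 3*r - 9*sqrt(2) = (r + 3)*(r - 3*sqrt(2))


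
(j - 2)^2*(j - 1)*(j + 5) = j^4 - 17*j^2 + 36*j - 20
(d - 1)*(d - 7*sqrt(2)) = d^2 - 7*sqrt(2)*d - d + 7*sqrt(2)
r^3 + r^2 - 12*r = r*(r - 3)*(r + 4)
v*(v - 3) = v^2 - 3*v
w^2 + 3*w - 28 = (w - 4)*(w + 7)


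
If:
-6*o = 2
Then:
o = -1/3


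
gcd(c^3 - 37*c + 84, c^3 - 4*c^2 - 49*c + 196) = c^2 + 3*c - 28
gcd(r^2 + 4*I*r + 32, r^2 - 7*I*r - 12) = r - 4*I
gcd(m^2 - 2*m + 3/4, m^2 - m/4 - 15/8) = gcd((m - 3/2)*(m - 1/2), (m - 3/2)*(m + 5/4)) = m - 3/2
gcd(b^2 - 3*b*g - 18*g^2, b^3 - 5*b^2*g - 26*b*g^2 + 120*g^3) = b - 6*g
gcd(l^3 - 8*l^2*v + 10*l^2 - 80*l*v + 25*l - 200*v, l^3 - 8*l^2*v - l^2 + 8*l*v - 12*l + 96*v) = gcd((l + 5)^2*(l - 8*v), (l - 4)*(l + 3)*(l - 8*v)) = -l + 8*v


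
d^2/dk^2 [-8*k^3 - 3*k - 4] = -48*k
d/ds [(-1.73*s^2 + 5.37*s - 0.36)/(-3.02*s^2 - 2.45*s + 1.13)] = (20.4559*s^2 - 6.0842*s + 5.1861)/(9.1204*s^4 + 14.798*s^3 - 0.822699999999998*s^2 - 5.537*s + 1.2769)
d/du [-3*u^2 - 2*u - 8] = -6*u - 2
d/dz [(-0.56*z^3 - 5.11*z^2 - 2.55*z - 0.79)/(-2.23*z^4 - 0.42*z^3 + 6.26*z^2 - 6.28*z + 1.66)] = (-1.2488*z^6 - 22.7906*z^5 - 22.7113*z^4 - 2.1552*z^3 + 44.2696*z^2 - 7.0744*z - 9.1942)/(4.9729*z^8 + 1.8732*z^7 - 27.7432*z^6 + 22.7504*z^5 + 37.0592*z^4 - 80.02*z^3 + 60.2216*z^2 - 20.8496*z + 2.7556)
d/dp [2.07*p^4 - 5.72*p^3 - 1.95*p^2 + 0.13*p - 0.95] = 8.28*p^3 - 17.16*p^2 - 3.9*p + 0.13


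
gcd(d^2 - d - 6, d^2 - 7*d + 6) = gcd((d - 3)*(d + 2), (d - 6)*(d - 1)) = 1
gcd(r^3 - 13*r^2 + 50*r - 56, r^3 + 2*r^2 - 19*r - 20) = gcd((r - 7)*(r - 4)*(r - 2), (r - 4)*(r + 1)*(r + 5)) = r - 4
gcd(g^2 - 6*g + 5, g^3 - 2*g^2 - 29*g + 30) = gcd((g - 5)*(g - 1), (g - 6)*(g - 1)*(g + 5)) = g - 1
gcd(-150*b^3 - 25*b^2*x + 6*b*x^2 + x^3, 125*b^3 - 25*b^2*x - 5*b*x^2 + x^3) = -25*b^2 + x^2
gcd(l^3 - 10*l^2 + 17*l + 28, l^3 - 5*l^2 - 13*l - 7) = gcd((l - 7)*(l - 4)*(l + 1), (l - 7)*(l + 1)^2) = l^2 - 6*l - 7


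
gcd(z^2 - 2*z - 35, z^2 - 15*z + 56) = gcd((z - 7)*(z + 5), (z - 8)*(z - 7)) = z - 7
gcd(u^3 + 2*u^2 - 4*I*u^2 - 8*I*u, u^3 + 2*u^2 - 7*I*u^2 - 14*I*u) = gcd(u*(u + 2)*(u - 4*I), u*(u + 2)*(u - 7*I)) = u^2 + 2*u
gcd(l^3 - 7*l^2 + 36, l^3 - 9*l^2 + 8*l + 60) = l^2 - 4*l - 12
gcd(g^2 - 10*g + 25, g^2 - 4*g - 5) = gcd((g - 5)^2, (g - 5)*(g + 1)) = g - 5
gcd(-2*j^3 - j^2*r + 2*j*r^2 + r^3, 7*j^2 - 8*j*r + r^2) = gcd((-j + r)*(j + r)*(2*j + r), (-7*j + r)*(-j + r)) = -j + r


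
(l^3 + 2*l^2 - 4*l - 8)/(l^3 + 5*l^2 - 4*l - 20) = (l + 2)/(l + 5)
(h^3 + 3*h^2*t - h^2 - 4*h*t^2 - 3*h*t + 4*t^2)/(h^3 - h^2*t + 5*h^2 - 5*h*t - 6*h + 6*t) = (h + 4*t)/(h + 6)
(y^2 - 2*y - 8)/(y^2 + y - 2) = (y - 4)/(y - 1)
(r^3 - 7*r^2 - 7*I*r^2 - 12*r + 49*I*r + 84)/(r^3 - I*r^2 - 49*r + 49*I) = (r^2 - 7*I*r - 12)/(r^2 + r*(7 - I) - 7*I)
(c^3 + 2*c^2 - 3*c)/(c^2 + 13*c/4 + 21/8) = 8*c*(c^2 + 2*c - 3)/(8*c^2 + 26*c + 21)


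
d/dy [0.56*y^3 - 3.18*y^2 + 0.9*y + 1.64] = 1.68*y^2 - 6.36*y + 0.9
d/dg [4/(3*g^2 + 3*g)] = 4*(-2*g - 1)/(3*g^2*(g + 1)^2)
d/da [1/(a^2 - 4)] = -2*a/(a^2 - 4)^2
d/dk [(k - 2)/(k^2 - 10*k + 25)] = (-k - 1)/(k^3 - 15*k^2 + 75*k - 125)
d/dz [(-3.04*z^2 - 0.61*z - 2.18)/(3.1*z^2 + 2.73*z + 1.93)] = (-6.4082*z^2 + 1.7816*z + 4.7741)/(9.61*z^4 + 16.926*z^3 + 19.4189*z^2 + 10.5378*z + 3.7249)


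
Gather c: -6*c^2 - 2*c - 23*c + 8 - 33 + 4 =-6*c^2 - 25*c - 21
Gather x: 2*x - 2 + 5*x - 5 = 7*x - 7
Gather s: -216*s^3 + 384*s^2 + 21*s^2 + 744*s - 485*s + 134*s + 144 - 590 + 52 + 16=-216*s^3 + 405*s^2 + 393*s - 378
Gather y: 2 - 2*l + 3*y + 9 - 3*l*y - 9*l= -11*l + y*(3 - 3*l) + 11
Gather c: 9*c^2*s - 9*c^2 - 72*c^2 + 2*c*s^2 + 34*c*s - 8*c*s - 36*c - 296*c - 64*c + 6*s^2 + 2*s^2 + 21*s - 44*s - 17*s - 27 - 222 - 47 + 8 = c^2*(9*s - 81) + c*(2*s^2 + 26*s - 396) + 8*s^2 - 40*s - 288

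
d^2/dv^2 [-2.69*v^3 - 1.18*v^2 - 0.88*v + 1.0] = -16.14*v - 2.36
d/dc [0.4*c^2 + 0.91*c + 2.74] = 0.8*c + 0.91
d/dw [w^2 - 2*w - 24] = 2*w - 2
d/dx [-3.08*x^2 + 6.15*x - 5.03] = 6.15 - 6.16*x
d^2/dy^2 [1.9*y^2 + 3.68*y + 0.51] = 3.80000000000000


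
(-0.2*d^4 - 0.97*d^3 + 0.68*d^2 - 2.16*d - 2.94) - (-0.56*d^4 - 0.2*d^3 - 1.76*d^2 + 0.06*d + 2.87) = 0.36*d^4 - 0.77*d^3 + 2.44*d^2 - 2.22*d - 5.81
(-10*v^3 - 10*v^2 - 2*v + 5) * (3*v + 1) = -30*v^4 - 40*v^3 - 16*v^2 + 13*v + 5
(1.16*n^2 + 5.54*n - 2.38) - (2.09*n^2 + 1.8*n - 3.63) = -0.93*n^2 + 3.74*n + 1.25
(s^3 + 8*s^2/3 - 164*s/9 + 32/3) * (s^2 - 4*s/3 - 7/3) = s^5 + 4*s^4/3 - 217*s^3/9 + 776*s^2/27 + 764*s/27 - 224/9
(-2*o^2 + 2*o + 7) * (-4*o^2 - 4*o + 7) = 8*o^4 - 50*o^2 - 14*o + 49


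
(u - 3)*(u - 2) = u^2 - 5*u + 6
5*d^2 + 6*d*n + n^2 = (d + n)*(5*d + n)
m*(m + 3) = m^2 + 3*m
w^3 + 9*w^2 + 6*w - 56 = (w - 2)*(w + 4)*(w + 7)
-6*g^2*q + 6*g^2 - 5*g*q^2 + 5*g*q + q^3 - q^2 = (-6*g + q)*(g + q)*(q - 1)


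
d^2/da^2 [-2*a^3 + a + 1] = -12*a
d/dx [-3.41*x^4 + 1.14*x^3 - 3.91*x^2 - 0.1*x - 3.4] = -13.64*x^3 + 3.42*x^2 - 7.82*x - 0.1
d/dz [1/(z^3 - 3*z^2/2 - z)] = 4*(-3*z^2 + 3*z + 1)/(z^2*(-2*z^2 + 3*z + 2)^2)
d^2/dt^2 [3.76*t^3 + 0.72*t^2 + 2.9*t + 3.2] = 22.56*t + 1.44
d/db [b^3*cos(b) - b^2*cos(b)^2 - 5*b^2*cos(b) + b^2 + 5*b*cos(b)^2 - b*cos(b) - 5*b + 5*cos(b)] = -b^3*sin(b) + 5*b^2*sin(b) + b^2*sin(2*b) + 3*b^2*cos(b) + b*sin(b) - 5*b*sin(2*b) - 10*b*cos(b) - b*cos(2*b) + b - 5*sin(b) - cos(b) + 5*cos(2*b)/2 - 5/2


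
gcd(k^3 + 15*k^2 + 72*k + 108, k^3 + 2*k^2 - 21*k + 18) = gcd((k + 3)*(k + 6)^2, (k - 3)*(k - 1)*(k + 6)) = k + 6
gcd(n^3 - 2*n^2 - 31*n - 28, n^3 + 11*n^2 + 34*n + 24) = n^2 + 5*n + 4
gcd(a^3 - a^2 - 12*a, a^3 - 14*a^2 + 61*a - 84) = a - 4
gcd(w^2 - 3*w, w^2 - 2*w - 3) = w - 3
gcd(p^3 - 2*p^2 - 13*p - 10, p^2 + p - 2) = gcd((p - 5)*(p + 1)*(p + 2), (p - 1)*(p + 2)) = p + 2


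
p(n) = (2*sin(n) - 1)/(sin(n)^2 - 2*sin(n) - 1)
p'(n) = (-2*sin(n)*cos(n) + 2*cos(n))*(2*sin(n) - 1)/(sin(n)^2 - 2*sin(n) - 1)^2 + 2*cos(n)/(sin(n)^2 - 2*sin(n) - 1)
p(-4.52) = -0.48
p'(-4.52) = 0.19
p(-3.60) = 0.07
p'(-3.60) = 1.10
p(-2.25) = -2.20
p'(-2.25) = 3.15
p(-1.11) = -1.75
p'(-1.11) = -1.29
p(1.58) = -0.50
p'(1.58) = 0.01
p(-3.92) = -0.21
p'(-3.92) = 0.70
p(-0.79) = -2.62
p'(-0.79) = -5.29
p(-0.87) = -2.27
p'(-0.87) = -3.49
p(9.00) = 0.11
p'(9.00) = 1.17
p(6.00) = 4.29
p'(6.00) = -34.34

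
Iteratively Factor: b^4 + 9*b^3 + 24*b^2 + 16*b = (b + 4)*(b^3 + 5*b^2 + 4*b) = (b + 4)^2*(b^2 + b) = b*(b + 4)^2*(b + 1)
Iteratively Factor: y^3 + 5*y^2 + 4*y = (y + 4)*(y^2 + y) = y*(y + 4)*(y + 1)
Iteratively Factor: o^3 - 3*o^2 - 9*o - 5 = (o - 5)*(o^2 + 2*o + 1) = (o - 5)*(o + 1)*(o + 1)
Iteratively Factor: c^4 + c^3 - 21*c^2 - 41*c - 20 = (c + 1)*(c^3 - 21*c - 20) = (c + 1)^2*(c^2 - c - 20) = (c + 1)^2*(c + 4)*(c - 5)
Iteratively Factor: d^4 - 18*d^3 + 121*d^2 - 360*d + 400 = (d - 5)*(d^3 - 13*d^2 + 56*d - 80) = (d - 5)*(d - 4)*(d^2 - 9*d + 20) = (d - 5)^2*(d - 4)*(d - 4)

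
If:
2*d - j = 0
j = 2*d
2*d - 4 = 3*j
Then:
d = -1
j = -2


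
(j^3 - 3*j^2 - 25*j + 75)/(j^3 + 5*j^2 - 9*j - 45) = (j - 5)/(j + 3)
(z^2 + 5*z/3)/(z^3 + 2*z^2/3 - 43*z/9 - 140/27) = 9*z/(9*z^2 - 9*z - 28)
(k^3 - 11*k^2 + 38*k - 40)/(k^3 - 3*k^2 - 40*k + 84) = (k^2 - 9*k + 20)/(k^2 - k - 42)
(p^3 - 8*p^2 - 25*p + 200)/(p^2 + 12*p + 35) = (p^2 - 13*p + 40)/(p + 7)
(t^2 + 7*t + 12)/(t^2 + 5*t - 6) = (t^2 + 7*t + 12)/(t^2 + 5*t - 6)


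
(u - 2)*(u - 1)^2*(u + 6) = u^4 + 2*u^3 - 19*u^2 + 28*u - 12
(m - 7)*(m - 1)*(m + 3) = m^3 - 5*m^2 - 17*m + 21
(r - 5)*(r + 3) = r^2 - 2*r - 15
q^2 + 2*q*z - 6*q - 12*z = (q - 6)*(q + 2*z)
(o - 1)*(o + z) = o^2 + o*z - o - z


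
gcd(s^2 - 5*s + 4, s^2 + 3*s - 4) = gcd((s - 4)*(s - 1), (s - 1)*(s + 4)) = s - 1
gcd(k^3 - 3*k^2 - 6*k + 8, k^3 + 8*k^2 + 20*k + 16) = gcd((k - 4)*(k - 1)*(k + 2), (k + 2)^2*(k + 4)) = k + 2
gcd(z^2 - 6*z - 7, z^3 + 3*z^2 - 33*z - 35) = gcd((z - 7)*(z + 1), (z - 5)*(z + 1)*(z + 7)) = z + 1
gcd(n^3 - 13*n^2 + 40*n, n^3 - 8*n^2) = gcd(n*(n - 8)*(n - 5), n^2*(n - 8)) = n^2 - 8*n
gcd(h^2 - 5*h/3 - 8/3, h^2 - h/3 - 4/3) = h + 1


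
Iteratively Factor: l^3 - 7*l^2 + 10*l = (l)*(l^2 - 7*l + 10) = l*(l - 2)*(l - 5)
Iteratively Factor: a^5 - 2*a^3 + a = (a - 1)*(a^4 + a^3 - a^2 - a) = (a - 1)*(a + 1)*(a^3 - a) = (a - 1)^2*(a + 1)*(a^2 + a) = (a - 1)^2*(a + 1)^2*(a)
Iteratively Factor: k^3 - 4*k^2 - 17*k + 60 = (k - 5)*(k^2 + k - 12) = (k - 5)*(k - 3)*(k + 4)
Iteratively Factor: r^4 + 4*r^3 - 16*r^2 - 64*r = (r - 4)*(r^3 + 8*r^2 + 16*r) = (r - 4)*(r + 4)*(r^2 + 4*r) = (r - 4)*(r + 4)^2*(r)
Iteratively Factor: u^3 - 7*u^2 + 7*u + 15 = (u + 1)*(u^2 - 8*u + 15) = (u - 5)*(u + 1)*(u - 3)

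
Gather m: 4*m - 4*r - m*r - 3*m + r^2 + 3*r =m*(1 - r) + r^2 - r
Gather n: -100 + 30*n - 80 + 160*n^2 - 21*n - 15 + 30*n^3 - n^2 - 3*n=30*n^3 + 159*n^2 + 6*n - 195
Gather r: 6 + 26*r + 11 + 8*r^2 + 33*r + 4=8*r^2 + 59*r + 21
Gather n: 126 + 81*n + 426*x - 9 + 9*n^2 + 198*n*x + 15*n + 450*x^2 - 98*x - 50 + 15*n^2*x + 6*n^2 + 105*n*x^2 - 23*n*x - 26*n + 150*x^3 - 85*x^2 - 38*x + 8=n^2*(15*x + 15) + n*(105*x^2 + 175*x + 70) + 150*x^3 + 365*x^2 + 290*x + 75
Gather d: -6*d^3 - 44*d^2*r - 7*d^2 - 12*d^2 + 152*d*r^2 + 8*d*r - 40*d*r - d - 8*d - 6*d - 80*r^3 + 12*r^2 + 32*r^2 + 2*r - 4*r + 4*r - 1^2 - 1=-6*d^3 + d^2*(-44*r - 19) + d*(152*r^2 - 32*r - 15) - 80*r^3 + 44*r^2 + 2*r - 2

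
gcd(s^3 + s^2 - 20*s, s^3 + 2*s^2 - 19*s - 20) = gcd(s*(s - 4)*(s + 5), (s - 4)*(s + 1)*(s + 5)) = s^2 + s - 20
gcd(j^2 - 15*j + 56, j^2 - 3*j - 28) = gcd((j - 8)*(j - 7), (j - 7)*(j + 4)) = j - 7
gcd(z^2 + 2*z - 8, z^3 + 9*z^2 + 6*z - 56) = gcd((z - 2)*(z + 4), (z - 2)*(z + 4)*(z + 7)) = z^2 + 2*z - 8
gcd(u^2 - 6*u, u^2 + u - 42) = u - 6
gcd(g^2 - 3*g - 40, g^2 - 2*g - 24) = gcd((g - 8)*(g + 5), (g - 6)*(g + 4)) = 1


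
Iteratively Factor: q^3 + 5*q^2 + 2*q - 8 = (q + 4)*(q^2 + q - 2) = (q - 1)*(q + 4)*(q + 2)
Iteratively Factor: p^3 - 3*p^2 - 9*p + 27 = (p + 3)*(p^2 - 6*p + 9) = (p - 3)*(p + 3)*(p - 3)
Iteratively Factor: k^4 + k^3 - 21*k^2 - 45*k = (k - 5)*(k^3 + 6*k^2 + 9*k) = (k - 5)*(k + 3)*(k^2 + 3*k) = k*(k - 5)*(k + 3)*(k + 3)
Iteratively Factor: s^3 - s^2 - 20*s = (s)*(s^2 - s - 20) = s*(s + 4)*(s - 5)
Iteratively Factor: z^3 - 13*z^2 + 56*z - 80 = (z - 4)*(z^2 - 9*z + 20) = (z - 5)*(z - 4)*(z - 4)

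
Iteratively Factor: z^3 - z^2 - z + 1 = (z - 1)*(z^2 - 1) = (z - 1)^2*(z + 1)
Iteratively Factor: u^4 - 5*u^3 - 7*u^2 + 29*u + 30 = (u - 5)*(u^3 - 7*u - 6) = (u - 5)*(u + 2)*(u^2 - 2*u - 3) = (u - 5)*(u + 1)*(u + 2)*(u - 3)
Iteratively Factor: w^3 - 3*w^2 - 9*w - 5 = (w + 1)*(w^2 - 4*w - 5) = (w - 5)*(w + 1)*(w + 1)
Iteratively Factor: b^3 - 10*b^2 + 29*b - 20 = (b - 4)*(b^2 - 6*b + 5) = (b - 4)*(b - 1)*(b - 5)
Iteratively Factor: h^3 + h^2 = (h)*(h^2 + h) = h*(h + 1)*(h)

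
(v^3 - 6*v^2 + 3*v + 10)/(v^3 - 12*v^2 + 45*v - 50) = (v + 1)/(v - 5)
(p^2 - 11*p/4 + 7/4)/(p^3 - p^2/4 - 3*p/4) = (4*p - 7)/(p*(4*p + 3))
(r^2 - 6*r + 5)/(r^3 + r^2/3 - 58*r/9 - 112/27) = 27*(r^2 - 6*r + 5)/(27*r^3 + 9*r^2 - 174*r - 112)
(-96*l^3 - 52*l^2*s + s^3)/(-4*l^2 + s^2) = (-48*l^2 - 2*l*s + s^2)/(-2*l + s)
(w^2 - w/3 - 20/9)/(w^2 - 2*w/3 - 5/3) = (w + 4/3)/(w + 1)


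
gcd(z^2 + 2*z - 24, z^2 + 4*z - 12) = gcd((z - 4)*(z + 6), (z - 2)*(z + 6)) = z + 6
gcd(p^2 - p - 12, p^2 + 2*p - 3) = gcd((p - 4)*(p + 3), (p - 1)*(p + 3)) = p + 3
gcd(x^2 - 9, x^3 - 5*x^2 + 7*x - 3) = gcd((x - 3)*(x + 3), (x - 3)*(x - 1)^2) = x - 3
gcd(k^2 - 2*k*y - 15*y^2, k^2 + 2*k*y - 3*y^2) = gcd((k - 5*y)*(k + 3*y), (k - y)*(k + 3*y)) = k + 3*y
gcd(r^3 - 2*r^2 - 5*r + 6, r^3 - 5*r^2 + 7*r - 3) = r^2 - 4*r + 3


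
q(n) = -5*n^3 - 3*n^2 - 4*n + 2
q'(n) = -15*n^2 - 6*n - 4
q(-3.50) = 193.62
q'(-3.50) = -166.75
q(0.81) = -5.87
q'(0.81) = -18.70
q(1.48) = -26.70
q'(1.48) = -45.74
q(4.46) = -519.10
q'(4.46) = -329.13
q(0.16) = 1.26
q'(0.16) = -5.34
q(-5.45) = 744.09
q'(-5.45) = -416.84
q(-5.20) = 644.72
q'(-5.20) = -378.40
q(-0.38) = 3.36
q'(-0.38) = -3.89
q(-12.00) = 8258.00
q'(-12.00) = -2092.00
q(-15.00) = 16262.00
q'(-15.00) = -3289.00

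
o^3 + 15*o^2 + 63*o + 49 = (o + 1)*(o + 7)^2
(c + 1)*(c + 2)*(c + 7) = c^3 + 10*c^2 + 23*c + 14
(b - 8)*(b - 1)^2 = b^3 - 10*b^2 + 17*b - 8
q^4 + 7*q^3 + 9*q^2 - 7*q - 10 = (q - 1)*(q + 1)*(q + 2)*(q + 5)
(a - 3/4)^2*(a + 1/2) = a^3 - a^2 - 3*a/16 + 9/32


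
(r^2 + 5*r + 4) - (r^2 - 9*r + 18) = 14*r - 14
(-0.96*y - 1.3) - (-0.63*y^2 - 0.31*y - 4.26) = 0.63*y^2 - 0.65*y + 2.96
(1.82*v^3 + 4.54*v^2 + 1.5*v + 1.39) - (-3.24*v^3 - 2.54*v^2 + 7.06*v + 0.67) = 5.06*v^3 + 7.08*v^2 - 5.56*v + 0.72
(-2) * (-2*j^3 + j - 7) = 4*j^3 - 2*j + 14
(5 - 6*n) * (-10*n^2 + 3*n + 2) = 60*n^3 - 68*n^2 + 3*n + 10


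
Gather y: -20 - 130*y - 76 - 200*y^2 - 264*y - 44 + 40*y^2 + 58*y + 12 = -160*y^2 - 336*y - 128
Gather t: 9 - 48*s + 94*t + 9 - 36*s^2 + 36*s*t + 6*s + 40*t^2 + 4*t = -36*s^2 - 42*s + 40*t^2 + t*(36*s + 98) + 18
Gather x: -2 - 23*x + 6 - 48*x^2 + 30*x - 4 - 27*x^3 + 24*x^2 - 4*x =-27*x^3 - 24*x^2 + 3*x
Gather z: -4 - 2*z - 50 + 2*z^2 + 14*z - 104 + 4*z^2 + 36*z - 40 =6*z^2 + 48*z - 198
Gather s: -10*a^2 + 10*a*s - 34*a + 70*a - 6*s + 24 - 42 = -10*a^2 + 36*a + s*(10*a - 6) - 18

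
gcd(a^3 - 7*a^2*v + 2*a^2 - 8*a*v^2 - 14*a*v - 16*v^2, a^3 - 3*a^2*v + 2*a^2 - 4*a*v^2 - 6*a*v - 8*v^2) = a^2 + a*v + 2*a + 2*v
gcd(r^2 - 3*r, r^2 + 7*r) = r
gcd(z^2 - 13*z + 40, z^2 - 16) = 1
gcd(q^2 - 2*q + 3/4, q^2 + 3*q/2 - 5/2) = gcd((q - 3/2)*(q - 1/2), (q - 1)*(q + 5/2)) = 1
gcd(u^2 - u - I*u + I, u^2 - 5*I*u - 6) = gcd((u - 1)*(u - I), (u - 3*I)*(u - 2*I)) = 1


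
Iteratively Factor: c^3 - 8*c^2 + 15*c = (c - 5)*(c^2 - 3*c) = c*(c - 5)*(c - 3)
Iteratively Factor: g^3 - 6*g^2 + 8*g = (g)*(g^2 - 6*g + 8) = g*(g - 2)*(g - 4)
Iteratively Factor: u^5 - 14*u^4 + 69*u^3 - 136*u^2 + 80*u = (u - 4)*(u^4 - 10*u^3 + 29*u^2 - 20*u) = u*(u - 4)*(u^3 - 10*u^2 + 29*u - 20) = u*(u - 4)*(u - 1)*(u^2 - 9*u + 20) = u*(u - 5)*(u - 4)*(u - 1)*(u - 4)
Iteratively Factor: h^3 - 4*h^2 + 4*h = (h - 2)*(h^2 - 2*h) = (h - 2)^2*(h)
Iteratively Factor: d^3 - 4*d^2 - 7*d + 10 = (d - 5)*(d^2 + d - 2) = (d - 5)*(d - 1)*(d + 2)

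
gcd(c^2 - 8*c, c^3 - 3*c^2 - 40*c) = c^2 - 8*c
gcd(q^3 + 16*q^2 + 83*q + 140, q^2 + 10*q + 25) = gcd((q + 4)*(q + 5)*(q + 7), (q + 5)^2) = q + 5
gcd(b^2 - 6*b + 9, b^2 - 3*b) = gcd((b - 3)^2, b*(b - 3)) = b - 3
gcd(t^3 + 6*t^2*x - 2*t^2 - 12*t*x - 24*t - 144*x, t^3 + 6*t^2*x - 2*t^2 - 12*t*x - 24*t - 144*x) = t^3 + 6*t^2*x - 2*t^2 - 12*t*x - 24*t - 144*x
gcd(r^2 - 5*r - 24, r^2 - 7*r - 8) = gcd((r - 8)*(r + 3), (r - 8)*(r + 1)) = r - 8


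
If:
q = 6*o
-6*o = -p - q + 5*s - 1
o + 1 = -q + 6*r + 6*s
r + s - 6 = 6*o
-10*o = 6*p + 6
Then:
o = -35/29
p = 88/87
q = -210/29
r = -143/87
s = 35/87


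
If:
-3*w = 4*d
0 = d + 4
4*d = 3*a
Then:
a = -16/3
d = -4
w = 16/3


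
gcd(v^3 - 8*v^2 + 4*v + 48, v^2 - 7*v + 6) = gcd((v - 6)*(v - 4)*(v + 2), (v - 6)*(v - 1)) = v - 6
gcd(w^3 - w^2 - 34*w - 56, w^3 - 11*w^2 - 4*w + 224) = w^2 - 3*w - 28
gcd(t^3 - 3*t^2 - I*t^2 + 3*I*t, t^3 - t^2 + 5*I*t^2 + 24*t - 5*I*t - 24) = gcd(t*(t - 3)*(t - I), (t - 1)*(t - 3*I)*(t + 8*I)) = 1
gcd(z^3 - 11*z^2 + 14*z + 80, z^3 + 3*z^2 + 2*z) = z + 2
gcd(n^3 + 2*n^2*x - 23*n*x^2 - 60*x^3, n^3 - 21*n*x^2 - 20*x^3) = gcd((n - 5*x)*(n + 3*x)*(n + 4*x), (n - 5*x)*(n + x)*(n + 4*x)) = -n^2 + n*x + 20*x^2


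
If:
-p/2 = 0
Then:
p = 0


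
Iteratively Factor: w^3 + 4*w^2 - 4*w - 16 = (w + 2)*(w^2 + 2*w - 8) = (w + 2)*(w + 4)*(w - 2)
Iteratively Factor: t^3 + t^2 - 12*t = (t - 3)*(t^2 + 4*t) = (t - 3)*(t + 4)*(t)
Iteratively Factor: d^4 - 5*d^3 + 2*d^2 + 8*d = (d - 4)*(d^3 - d^2 - 2*d) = (d - 4)*(d - 2)*(d^2 + d) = d*(d - 4)*(d - 2)*(d + 1)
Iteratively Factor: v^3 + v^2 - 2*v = (v)*(v^2 + v - 2) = v*(v + 2)*(v - 1)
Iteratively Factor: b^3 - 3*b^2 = (b)*(b^2 - 3*b) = b*(b - 3)*(b)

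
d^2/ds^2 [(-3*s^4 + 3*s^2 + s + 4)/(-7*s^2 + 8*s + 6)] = 2*(147*s^6 - 504*s^5 + 198*s^4 + 935*s^3 - 318*s^2 + 546*s - 484)/(343*s^6 - 1176*s^5 + 462*s^4 + 1504*s^3 - 396*s^2 - 864*s - 216)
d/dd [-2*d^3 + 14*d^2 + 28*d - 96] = -6*d^2 + 28*d + 28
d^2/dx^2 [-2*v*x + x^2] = 2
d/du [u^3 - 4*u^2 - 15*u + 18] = 3*u^2 - 8*u - 15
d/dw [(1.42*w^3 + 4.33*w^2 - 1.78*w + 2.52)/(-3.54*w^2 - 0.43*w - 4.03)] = (-5.0268*w^4 - 1.2212*w^3 - 25.3309*w^2 - 17.0582*w + 8.257)/(12.5316*w^4 + 3.0444*w^3 + 28.7173*w^2 + 3.4658*w + 16.2409)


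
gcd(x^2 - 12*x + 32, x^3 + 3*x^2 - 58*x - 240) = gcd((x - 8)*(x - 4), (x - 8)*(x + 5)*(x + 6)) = x - 8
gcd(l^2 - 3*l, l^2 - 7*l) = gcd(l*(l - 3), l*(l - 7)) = l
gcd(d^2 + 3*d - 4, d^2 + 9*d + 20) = d + 4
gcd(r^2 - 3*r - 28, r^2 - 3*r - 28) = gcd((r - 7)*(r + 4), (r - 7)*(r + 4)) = r^2 - 3*r - 28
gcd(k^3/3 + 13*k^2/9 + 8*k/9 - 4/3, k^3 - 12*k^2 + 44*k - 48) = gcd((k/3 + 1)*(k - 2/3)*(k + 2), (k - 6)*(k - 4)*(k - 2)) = 1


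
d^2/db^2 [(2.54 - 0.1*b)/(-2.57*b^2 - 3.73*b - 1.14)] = ((12.3096 - 1.542*b)*(2.57*b^2 + 3.73*b + 1.14) + (0.1*b - 2.54)*(5.14*b + 3.73)*(10.28*b + 7.46))/(2.57*b^2 + 3.73*b + 1.14)^3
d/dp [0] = 0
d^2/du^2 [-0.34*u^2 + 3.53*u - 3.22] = -0.680000000000000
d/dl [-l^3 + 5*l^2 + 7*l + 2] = -3*l^2 + 10*l + 7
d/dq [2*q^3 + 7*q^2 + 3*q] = 6*q^2 + 14*q + 3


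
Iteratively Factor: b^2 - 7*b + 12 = (b - 3)*(b - 4)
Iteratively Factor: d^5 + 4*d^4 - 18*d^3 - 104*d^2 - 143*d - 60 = (d + 1)*(d^4 + 3*d^3 - 21*d^2 - 83*d - 60) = (d + 1)*(d + 3)*(d^3 - 21*d - 20) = (d - 5)*(d + 1)*(d + 3)*(d^2 + 5*d + 4) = (d - 5)*(d + 1)*(d + 3)*(d + 4)*(d + 1)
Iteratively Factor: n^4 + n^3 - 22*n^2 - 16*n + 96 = (n - 4)*(n^3 + 5*n^2 - 2*n - 24) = (n - 4)*(n - 2)*(n^2 + 7*n + 12) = (n - 4)*(n - 2)*(n + 4)*(n + 3)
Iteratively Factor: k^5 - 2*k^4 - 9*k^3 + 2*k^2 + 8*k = (k - 1)*(k^4 - k^3 - 10*k^2 - 8*k) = (k - 1)*(k + 1)*(k^3 - 2*k^2 - 8*k) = (k - 1)*(k + 1)*(k + 2)*(k^2 - 4*k) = (k - 4)*(k - 1)*(k + 1)*(k + 2)*(k)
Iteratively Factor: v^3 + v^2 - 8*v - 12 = (v - 3)*(v^2 + 4*v + 4) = (v - 3)*(v + 2)*(v + 2)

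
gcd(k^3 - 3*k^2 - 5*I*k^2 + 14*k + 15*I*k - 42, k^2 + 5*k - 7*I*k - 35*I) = k - 7*I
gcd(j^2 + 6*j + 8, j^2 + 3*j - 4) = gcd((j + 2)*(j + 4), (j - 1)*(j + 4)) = j + 4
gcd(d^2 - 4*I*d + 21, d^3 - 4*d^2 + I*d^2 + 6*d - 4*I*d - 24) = d + 3*I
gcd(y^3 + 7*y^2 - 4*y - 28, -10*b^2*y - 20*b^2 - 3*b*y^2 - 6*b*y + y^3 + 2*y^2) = y + 2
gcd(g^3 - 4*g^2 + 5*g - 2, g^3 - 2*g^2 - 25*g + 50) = g - 2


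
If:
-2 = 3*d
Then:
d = -2/3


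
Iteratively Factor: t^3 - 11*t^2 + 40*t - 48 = (t - 4)*(t^2 - 7*t + 12) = (t - 4)^2*(t - 3)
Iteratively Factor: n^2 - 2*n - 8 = (n + 2)*(n - 4)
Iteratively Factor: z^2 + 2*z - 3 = (z + 3)*(z - 1)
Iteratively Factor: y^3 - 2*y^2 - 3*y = (y + 1)*(y^2 - 3*y) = y*(y + 1)*(y - 3)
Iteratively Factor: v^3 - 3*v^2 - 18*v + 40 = (v - 5)*(v^2 + 2*v - 8) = (v - 5)*(v - 2)*(v + 4)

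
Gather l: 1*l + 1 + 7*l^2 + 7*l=7*l^2 + 8*l + 1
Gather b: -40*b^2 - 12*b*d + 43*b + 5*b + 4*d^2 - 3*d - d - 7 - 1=-40*b^2 + b*(48 - 12*d) + 4*d^2 - 4*d - 8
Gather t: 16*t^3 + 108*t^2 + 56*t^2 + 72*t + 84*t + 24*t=16*t^3 + 164*t^2 + 180*t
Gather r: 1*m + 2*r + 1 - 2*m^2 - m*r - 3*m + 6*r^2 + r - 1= -2*m^2 - 2*m + 6*r^2 + r*(3 - m)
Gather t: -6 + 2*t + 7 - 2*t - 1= 0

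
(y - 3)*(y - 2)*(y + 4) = y^3 - y^2 - 14*y + 24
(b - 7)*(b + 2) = b^2 - 5*b - 14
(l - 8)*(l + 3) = l^2 - 5*l - 24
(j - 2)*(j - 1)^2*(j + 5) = j^4 + j^3 - 15*j^2 + 23*j - 10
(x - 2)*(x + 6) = x^2 + 4*x - 12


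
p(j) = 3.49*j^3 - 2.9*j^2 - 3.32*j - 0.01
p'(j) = 10.47*j^2 - 5.8*j - 3.32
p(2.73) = 40.32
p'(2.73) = 58.88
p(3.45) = 97.33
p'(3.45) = 101.29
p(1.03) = -2.69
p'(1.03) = 1.81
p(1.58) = 1.27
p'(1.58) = 13.65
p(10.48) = 3663.76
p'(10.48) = 1085.82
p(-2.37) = -54.89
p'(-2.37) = 69.23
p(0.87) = -2.80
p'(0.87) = -0.44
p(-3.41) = -160.80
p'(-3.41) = 138.20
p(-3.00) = -110.38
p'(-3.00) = 108.31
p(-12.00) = -6408.49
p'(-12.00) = 1573.96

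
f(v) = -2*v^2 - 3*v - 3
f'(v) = -4*v - 3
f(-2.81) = -10.36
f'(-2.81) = 8.24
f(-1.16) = -2.21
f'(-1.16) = 1.64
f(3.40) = -36.32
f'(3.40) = -16.60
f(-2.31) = -6.74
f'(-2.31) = 6.24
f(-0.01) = -2.97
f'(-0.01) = -2.96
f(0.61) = -5.57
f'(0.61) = -5.44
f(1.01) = -8.07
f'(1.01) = -7.04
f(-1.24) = -2.36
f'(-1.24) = 1.96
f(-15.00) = -408.00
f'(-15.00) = 57.00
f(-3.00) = -12.00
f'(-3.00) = 9.00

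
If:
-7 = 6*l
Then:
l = -7/6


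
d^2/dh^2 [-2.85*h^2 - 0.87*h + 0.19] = -5.70000000000000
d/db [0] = 0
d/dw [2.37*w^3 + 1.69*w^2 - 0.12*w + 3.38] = 7.11*w^2 + 3.38*w - 0.12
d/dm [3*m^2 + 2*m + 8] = 6*m + 2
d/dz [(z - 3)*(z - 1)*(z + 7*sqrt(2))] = 3*z^2 - 8*z + 14*sqrt(2)*z - 28*sqrt(2) + 3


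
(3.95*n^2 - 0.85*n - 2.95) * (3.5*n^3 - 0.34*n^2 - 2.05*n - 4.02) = 13.825*n^5 - 4.318*n^4 - 18.1335*n^3 - 13.1335*n^2 + 9.4645*n + 11.859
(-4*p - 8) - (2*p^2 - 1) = -2*p^2 - 4*p - 7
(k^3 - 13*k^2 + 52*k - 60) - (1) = k^3 - 13*k^2 + 52*k - 61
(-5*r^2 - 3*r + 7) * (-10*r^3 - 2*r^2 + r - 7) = 50*r^5 + 40*r^4 - 69*r^3 + 18*r^2 + 28*r - 49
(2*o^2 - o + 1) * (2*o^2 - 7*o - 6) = 4*o^4 - 16*o^3 - 3*o^2 - o - 6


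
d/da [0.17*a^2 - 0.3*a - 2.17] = 0.34*a - 0.3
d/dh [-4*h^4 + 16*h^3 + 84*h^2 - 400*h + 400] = -16*h^3 + 48*h^2 + 168*h - 400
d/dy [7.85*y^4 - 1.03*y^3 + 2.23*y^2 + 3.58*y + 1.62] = 31.4*y^3 - 3.09*y^2 + 4.46*y + 3.58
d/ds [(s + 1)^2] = 2*s + 2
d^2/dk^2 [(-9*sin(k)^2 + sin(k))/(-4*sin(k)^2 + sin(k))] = 5*(-4*sin(k)^2 - sin(k) + 8)/(4*sin(k) - 1)^3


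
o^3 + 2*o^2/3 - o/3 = o*(o - 1/3)*(o + 1)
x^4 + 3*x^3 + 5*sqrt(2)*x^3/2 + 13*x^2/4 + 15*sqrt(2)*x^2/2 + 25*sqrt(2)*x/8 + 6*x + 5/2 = (x + 1/2)*(x + 5/2)*(x + sqrt(2)/2)*(x + 2*sqrt(2))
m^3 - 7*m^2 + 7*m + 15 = (m - 5)*(m - 3)*(m + 1)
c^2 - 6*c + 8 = (c - 4)*(c - 2)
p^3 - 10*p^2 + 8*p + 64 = (p - 8)*(p - 4)*(p + 2)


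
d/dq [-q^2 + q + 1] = 1 - 2*q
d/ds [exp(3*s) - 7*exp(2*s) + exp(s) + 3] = (3*exp(2*s) - 14*exp(s) + 1)*exp(s)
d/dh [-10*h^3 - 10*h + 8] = -30*h^2 - 10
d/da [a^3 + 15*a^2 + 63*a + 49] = 3*a^2 + 30*a + 63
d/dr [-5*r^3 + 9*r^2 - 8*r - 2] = -15*r^2 + 18*r - 8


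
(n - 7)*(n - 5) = n^2 - 12*n + 35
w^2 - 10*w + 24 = (w - 6)*(w - 4)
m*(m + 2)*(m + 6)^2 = m^4 + 14*m^3 + 60*m^2 + 72*m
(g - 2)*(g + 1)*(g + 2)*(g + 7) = g^4 + 8*g^3 + 3*g^2 - 32*g - 28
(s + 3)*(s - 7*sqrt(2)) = s^2 - 7*sqrt(2)*s + 3*s - 21*sqrt(2)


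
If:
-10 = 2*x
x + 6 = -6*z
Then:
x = -5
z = -1/6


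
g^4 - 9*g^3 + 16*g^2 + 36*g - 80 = (g - 5)*(g - 4)*(g - 2)*(g + 2)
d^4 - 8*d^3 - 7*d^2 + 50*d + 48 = (d - 8)*(d - 3)*(d + 1)*(d + 2)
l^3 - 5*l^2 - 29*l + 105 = (l - 7)*(l - 3)*(l + 5)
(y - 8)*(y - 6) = y^2 - 14*y + 48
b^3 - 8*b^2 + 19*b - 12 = (b - 4)*(b - 3)*(b - 1)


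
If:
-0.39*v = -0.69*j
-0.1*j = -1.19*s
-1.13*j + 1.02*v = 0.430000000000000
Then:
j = 0.64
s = 0.05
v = 1.13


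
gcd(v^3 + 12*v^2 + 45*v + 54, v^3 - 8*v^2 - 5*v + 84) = v + 3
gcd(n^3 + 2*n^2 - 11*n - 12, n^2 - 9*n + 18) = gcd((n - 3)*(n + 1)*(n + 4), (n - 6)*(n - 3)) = n - 3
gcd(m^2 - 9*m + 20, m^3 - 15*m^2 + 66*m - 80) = m - 5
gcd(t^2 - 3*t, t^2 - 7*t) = t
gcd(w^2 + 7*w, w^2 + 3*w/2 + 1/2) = 1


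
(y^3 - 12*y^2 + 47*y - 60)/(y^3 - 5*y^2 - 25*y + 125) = (y^2 - 7*y + 12)/(y^2 - 25)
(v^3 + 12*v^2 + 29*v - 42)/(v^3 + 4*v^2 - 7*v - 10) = (v^3 + 12*v^2 + 29*v - 42)/(v^3 + 4*v^2 - 7*v - 10)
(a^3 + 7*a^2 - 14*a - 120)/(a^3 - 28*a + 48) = (a + 5)/(a - 2)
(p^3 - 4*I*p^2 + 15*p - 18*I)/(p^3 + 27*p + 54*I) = (p - I)/(p + 3*I)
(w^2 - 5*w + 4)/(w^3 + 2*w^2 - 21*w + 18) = (w - 4)/(w^2 + 3*w - 18)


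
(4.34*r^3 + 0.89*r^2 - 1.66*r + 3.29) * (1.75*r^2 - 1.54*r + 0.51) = 7.595*r^5 - 5.1261*r^4 - 2.0622*r^3 + 8.7678*r^2 - 5.9132*r + 1.6779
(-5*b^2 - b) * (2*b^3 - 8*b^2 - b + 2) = -10*b^5 + 38*b^4 + 13*b^3 - 9*b^2 - 2*b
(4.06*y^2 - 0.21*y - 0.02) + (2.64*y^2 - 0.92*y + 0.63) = 6.7*y^2 - 1.13*y + 0.61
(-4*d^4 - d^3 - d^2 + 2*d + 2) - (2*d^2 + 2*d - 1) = -4*d^4 - d^3 - 3*d^2 + 3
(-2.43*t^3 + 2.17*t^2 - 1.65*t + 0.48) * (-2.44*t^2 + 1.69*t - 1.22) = 5.9292*t^5 - 9.4015*t^4 + 10.6579*t^3 - 6.6071*t^2 + 2.8242*t - 0.5856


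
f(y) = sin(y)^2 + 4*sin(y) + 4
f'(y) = 2*sin(y)*cos(y) + 4*cos(y)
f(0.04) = 4.16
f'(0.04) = 4.08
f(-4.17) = 8.16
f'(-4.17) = -2.95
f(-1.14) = 1.19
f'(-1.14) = 0.91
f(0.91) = 7.78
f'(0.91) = 3.42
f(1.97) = 8.53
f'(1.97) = -2.27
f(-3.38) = 5.00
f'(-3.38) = -4.35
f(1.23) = 8.66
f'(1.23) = 1.97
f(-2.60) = 2.20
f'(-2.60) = -2.54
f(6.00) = 2.96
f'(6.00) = 3.30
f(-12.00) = 6.43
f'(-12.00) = 4.28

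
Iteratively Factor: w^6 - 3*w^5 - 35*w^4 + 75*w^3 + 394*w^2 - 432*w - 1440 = (w + 4)*(w^5 - 7*w^4 - 7*w^3 + 103*w^2 - 18*w - 360) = (w + 2)*(w + 4)*(w^4 - 9*w^3 + 11*w^2 + 81*w - 180) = (w - 4)*(w + 2)*(w + 4)*(w^3 - 5*w^2 - 9*w + 45) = (w - 4)*(w + 2)*(w + 3)*(w + 4)*(w^2 - 8*w + 15) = (w - 4)*(w - 3)*(w + 2)*(w + 3)*(w + 4)*(w - 5)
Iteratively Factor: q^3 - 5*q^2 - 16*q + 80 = (q - 5)*(q^2 - 16) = (q - 5)*(q - 4)*(q + 4)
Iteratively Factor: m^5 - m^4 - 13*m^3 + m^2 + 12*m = (m + 1)*(m^4 - 2*m^3 - 11*m^2 + 12*m) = (m - 1)*(m + 1)*(m^3 - m^2 - 12*m) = (m - 4)*(m - 1)*(m + 1)*(m^2 + 3*m) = (m - 4)*(m - 1)*(m + 1)*(m + 3)*(m)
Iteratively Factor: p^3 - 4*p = (p + 2)*(p^2 - 2*p) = p*(p + 2)*(p - 2)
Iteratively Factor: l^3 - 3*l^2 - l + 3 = (l - 1)*(l^2 - 2*l - 3) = (l - 3)*(l - 1)*(l + 1)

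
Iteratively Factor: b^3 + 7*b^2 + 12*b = (b)*(b^2 + 7*b + 12) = b*(b + 4)*(b + 3)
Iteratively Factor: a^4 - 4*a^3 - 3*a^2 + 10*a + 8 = (a - 2)*(a^3 - 2*a^2 - 7*a - 4) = (a - 4)*(a - 2)*(a^2 + 2*a + 1) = (a - 4)*(a - 2)*(a + 1)*(a + 1)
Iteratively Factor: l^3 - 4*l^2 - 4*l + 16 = (l - 4)*(l^2 - 4) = (l - 4)*(l + 2)*(l - 2)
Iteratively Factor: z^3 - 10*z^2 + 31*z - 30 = (z - 5)*(z^2 - 5*z + 6) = (z - 5)*(z - 2)*(z - 3)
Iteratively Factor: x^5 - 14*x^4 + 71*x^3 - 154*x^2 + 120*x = (x - 5)*(x^4 - 9*x^3 + 26*x^2 - 24*x) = (x - 5)*(x - 4)*(x^3 - 5*x^2 + 6*x) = (x - 5)*(x - 4)*(x - 2)*(x^2 - 3*x) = (x - 5)*(x - 4)*(x - 3)*(x - 2)*(x)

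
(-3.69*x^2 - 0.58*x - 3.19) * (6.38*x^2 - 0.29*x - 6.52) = -23.5422*x^4 - 2.6303*x^3 + 3.8748*x^2 + 4.7067*x + 20.7988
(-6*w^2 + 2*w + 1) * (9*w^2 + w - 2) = -54*w^4 + 12*w^3 + 23*w^2 - 3*w - 2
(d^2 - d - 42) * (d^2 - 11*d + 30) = d^4 - 12*d^3 - d^2 + 432*d - 1260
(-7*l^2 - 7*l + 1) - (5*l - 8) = -7*l^2 - 12*l + 9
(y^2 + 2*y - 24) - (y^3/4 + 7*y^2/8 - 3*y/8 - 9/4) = -y^3/4 + y^2/8 + 19*y/8 - 87/4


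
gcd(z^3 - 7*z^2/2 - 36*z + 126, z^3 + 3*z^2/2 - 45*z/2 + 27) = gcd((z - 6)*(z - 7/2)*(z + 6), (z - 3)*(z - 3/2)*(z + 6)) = z + 6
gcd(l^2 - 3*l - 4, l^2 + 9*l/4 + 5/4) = l + 1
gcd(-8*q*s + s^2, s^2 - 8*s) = s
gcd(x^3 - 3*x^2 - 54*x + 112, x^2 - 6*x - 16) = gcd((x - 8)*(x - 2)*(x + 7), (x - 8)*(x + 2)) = x - 8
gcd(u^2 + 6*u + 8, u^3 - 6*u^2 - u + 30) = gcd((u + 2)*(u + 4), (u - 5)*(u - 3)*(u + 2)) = u + 2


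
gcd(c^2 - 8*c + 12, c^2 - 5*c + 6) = c - 2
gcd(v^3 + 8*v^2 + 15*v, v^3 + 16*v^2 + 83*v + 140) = v + 5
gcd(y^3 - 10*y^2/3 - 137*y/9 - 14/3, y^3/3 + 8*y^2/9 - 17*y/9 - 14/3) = 1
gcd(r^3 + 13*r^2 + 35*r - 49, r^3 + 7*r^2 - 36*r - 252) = r + 7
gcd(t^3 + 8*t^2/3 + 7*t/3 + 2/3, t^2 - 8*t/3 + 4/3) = 1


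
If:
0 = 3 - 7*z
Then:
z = 3/7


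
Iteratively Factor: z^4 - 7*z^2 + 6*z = (z)*(z^3 - 7*z + 6) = z*(z - 2)*(z^2 + 2*z - 3) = z*(z - 2)*(z + 3)*(z - 1)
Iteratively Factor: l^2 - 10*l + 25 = (l - 5)*(l - 5)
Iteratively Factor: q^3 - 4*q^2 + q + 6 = (q - 2)*(q^2 - 2*q - 3) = (q - 3)*(q - 2)*(q + 1)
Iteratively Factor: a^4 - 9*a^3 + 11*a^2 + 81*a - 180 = (a - 4)*(a^3 - 5*a^2 - 9*a + 45) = (a - 4)*(a + 3)*(a^2 - 8*a + 15) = (a - 5)*(a - 4)*(a + 3)*(a - 3)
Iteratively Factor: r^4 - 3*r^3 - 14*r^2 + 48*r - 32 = (r - 4)*(r^3 + r^2 - 10*r + 8) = (r - 4)*(r + 4)*(r^2 - 3*r + 2) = (r - 4)*(r - 2)*(r + 4)*(r - 1)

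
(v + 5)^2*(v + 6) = v^3 + 16*v^2 + 85*v + 150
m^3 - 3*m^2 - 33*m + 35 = (m - 7)*(m - 1)*(m + 5)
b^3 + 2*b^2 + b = b*(b + 1)^2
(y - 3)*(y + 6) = y^2 + 3*y - 18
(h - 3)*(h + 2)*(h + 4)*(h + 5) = h^4 + 8*h^3 + 5*h^2 - 74*h - 120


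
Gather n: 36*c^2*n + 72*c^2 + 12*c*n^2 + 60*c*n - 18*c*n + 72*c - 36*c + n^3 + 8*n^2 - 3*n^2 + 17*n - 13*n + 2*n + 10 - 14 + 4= 72*c^2 + 36*c + n^3 + n^2*(12*c + 5) + n*(36*c^2 + 42*c + 6)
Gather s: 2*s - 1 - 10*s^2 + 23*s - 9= -10*s^2 + 25*s - 10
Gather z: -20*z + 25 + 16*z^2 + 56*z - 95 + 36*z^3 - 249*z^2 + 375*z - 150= 36*z^3 - 233*z^2 + 411*z - 220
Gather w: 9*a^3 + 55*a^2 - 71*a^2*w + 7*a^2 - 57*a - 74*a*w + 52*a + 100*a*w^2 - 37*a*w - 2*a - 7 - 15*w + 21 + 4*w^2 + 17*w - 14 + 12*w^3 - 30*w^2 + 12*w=9*a^3 + 62*a^2 - 7*a + 12*w^3 + w^2*(100*a - 26) + w*(-71*a^2 - 111*a + 14)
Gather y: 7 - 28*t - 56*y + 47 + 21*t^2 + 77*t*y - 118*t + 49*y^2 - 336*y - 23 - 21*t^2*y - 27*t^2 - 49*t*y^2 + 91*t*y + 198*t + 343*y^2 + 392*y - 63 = -6*t^2 + 52*t + y^2*(392 - 49*t) + y*(-21*t^2 + 168*t) - 32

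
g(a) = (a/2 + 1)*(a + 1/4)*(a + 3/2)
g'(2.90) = 25.43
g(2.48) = 24.34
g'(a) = (a/2 + 1)*(a + 1/4) + (a/2 + 1)*(a + 3/2) + (a + 1/4)*(a + 3/2)/2 = 3*a^2/2 + 15*a/4 + 31/16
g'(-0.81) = -0.12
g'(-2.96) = 3.98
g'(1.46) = 10.61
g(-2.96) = -1.90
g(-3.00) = -2.06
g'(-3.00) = 4.19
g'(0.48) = 4.08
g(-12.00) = -616.88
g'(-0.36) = 0.78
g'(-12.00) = 172.94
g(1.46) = 8.76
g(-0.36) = -0.10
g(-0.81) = -0.23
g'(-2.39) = 1.54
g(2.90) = 33.96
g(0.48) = 1.79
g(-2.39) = -0.37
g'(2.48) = 20.46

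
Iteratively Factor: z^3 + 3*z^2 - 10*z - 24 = (z + 4)*(z^2 - z - 6) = (z - 3)*(z + 4)*(z + 2)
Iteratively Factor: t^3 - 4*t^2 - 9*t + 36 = (t + 3)*(t^2 - 7*t + 12) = (t - 4)*(t + 3)*(t - 3)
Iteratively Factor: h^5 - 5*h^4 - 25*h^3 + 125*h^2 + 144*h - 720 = (h - 4)*(h^4 - h^3 - 29*h^2 + 9*h + 180) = (h - 4)*(h + 4)*(h^3 - 5*h^2 - 9*h + 45) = (h - 5)*(h - 4)*(h + 4)*(h^2 - 9) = (h - 5)*(h - 4)*(h - 3)*(h + 4)*(h + 3)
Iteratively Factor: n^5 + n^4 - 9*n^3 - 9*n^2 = (n + 1)*(n^4 - 9*n^2) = n*(n + 1)*(n^3 - 9*n) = n*(n + 1)*(n + 3)*(n^2 - 3*n) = n*(n - 3)*(n + 1)*(n + 3)*(n)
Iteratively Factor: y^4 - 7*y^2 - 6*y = (y + 1)*(y^3 - y^2 - 6*y) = (y - 3)*(y + 1)*(y^2 + 2*y) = y*(y - 3)*(y + 1)*(y + 2)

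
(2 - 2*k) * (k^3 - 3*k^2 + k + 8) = -2*k^4 + 8*k^3 - 8*k^2 - 14*k + 16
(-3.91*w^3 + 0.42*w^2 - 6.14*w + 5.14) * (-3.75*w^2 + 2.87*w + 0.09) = 14.6625*w^5 - 12.7967*w^4 + 23.8785*w^3 - 36.859*w^2 + 14.1992*w + 0.4626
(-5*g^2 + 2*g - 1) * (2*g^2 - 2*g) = -10*g^4 + 14*g^3 - 6*g^2 + 2*g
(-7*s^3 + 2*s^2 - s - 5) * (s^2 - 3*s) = -7*s^5 + 23*s^4 - 7*s^3 - 2*s^2 + 15*s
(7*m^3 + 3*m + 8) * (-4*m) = -28*m^4 - 12*m^2 - 32*m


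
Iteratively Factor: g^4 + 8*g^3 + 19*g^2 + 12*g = (g + 1)*(g^3 + 7*g^2 + 12*g) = (g + 1)*(g + 3)*(g^2 + 4*g) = g*(g + 1)*(g + 3)*(g + 4)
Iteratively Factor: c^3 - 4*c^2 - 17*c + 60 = (c - 3)*(c^2 - c - 20) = (c - 3)*(c + 4)*(c - 5)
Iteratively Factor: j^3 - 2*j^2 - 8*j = (j)*(j^2 - 2*j - 8) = j*(j - 4)*(j + 2)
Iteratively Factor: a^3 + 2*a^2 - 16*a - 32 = (a + 4)*(a^2 - 2*a - 8) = (a + 2)*(a + 4)*(a - 4)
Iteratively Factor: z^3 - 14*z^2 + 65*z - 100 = (z - 5)*(z^2 - 9*z + 20) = (z - 5)^2*(z - 4)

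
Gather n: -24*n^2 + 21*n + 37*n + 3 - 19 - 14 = -24*n^2 + 58*n - 30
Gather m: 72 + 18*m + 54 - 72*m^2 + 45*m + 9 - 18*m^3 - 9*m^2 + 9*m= -18*m^3 - 81*m^2 + 72*m + 135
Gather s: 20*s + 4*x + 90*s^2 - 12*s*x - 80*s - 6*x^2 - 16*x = 90*s^2 + s*(-12*x - 60) - 6*x^2 - 12*x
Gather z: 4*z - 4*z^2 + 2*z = -4*z^2 + 6*z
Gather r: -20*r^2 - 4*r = -20*r^2 - 4*r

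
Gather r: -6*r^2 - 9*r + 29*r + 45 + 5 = -6*r^2 + 20*r + 50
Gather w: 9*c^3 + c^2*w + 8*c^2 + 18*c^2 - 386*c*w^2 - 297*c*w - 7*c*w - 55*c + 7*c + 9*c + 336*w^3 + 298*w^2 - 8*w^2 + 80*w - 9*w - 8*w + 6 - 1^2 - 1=9*c^3 + 26*c^2 - 39*c + 336*w^3 + w^2*(290 - 386*c) + w*(c^2 - 304*c + 63) + 4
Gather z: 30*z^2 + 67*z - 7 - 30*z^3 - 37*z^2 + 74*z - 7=-30*z^3 - 7*z^2 + 141*z - 14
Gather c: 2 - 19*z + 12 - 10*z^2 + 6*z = -10*z^2 - 13*z + 14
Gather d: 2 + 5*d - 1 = 5*d + 1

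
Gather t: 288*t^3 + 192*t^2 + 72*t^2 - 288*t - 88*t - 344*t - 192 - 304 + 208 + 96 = 288*t^3 + 264*t^2 - 720*t - 192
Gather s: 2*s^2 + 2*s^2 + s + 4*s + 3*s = 4*s^2 + 8*s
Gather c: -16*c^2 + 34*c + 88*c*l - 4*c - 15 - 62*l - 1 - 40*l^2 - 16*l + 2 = -16*c^2 + c*(88*l + 30) - 40*l^2 - 78*l - 14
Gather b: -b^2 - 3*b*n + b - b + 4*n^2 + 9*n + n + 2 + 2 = -b^2 - 3*b*n + 4*n^2 + 10*n + 4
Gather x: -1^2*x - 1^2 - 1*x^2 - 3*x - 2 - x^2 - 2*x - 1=-2*x^2 - 6*x - 4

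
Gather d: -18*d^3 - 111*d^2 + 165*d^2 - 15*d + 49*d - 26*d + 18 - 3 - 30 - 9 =-18*d^3 + 54*d^2 + 8*d - 24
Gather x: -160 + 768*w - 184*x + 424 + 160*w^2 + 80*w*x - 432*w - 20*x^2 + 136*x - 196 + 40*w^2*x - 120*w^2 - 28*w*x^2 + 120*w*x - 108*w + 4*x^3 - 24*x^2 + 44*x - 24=40*w^2 + 228*w + 4*x^3 + x^2*(-28*w - 44) + x*(40*w^2 + 200*w - 4) + 44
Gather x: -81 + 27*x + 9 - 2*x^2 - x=-2*x^2 + 26*x - 72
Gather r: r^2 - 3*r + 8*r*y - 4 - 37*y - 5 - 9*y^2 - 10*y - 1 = r^2 + r*(8*y - 3) - 9*y^2 - 47*y - 10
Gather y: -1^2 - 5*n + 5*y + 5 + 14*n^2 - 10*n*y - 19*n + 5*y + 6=14*n^2 - 24*n + y*(10 - 10*n) + 10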